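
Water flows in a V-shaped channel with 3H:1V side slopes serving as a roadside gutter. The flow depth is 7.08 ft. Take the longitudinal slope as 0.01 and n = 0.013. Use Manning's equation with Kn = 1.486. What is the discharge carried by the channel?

Q = 3850 ft³/s

For a triangular section with side slope z = 3: A = zy² = 3×7.08² = 150.4 ft²; P = 2y√(1+z²) = 2×7.08×3.162 = 44.78 ft.
Hydraulic radius R = A/P = 150.4/44.78 = 3.358 ft.
Manning's equation: Q = (1.486/n) A R^(2/3) S^(1/2) = (1.486/0.013) × 150.4 × 3.358^(2/3) × 0.01^(1/2) = 3850 ft³/s.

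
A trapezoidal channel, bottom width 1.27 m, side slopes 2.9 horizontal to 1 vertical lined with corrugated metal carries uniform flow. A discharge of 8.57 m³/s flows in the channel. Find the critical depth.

At critical depth, Q² T / (g A³) = 1, i.e. A³/T = Q²/g = 8.57²/9.81 = 7.487.
Try y = 0.776 m: A³/T = 3.533 — low.
Try y = 1.13 m: A³/T = 17.34 — high.
Try y = 0.929 m: A³/T = 7.501 — close enough.

y_c = 0.929 m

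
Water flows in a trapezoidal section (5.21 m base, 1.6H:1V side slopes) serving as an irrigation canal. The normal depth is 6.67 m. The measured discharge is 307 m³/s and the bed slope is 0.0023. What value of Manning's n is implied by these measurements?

n = 0.0381

With bottom width b = 5.21 m and side slope z = 1.6: A = (b + zy)y = (5.21 + 1.6×6.67)×6.67 = 105.9 m²; P = b + 2y√(1+z²) = 5.21 + 2×6.67×1.887 = 30.38 m.
Hydraulic radius R = A/P = 105.9/30.38 = 3.487 m.
Rearranging Manning's equation: n = (1/Q) A R^(2/3) S^(1/2) = (1/307) × 105.9 × 3.487^(2/3) × √0.0023 = 0.0381.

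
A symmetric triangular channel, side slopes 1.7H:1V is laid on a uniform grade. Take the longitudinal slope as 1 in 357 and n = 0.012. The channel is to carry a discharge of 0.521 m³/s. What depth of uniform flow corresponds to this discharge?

y_n = 0.454 m

Manning's equation rearranged: A R^(2/3) = nQ / (1·√S) = 0.012 × 0.521 / (√0.002801) = 0.1181.
Trying y = 0.346 m: A R^(2/3) = 0.05723 — low.
Trying y = 0.517 m: A R^(2/3) = 0.167 — high.
Trying y = 0.454 m: A R^(2/3) = 0.1181 — ≈ 0.1181.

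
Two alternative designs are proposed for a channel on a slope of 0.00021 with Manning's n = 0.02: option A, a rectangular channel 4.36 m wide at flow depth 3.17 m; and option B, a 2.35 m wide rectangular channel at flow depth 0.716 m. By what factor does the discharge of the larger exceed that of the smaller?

16.7

Channel A: Flow area A = b·y = 4.36 × 3.17 = 13.82 m². Wetted perimeter P = b + 2y = 4.36 + 2×3.17 = 10.7 m. Hydraulic radius R = A/P = 13.82/10.7 = 1.292 m. Q_A = (1/0.02)·13.82·1.292^(2/3)·√0.00021 = 11.88 m³/s.
Channel B: Flow area A = b·y = 2.35 × 0.716 = 1.683 m². Wetted perimeter P = b + 2y = 2.35 + 2×0.716 = 3.782 m. Hydraulic radius R = A/P = 1.683/3.782 = 0.4449 m. Q_B = (1/0.02)·1.683·0.4449^(2/3)·√0.00021 = 0.7105 m³/s.
The larger discharge is 11.88 m³/s and the smaller is 0.7105 m³/s; the ratio is 16.7.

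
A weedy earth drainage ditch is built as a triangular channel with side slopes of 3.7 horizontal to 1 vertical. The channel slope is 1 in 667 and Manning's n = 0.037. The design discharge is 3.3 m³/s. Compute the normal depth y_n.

Manning's equation rearranged: A R^(2/3) = nQ / (1·√S) = 0.037 × 3.3 / (√0.001499) = 3.153.
Try y = 1.23 m: A R^(2/3) = 3.954 — high.
Try y = 0.871 m: A R^(2/3) = 1.575 — low.
Try y = 1.13 m: A R^(2/3) = 3.154 — close enough.

y_n = 1.13 m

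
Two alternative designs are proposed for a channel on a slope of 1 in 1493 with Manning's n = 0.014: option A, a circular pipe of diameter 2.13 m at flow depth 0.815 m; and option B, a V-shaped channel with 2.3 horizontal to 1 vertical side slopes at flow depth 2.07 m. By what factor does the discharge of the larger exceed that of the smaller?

Channel A: For a circular section of diameter D = 2.13 m at depth y = 0.815 m, the central angle is θ = 2 arccos(1 − 2y/D) = 2.668 rad. Then A = (D²/8)(θ − sin θ) = 1.254 m² and P = Dθ/2 = 2.841 m. Hydraulic radius R = A/P = 1.254/2.841 = 0.4414 m. Q_A = (1/0.014)·1.254·0.4414^(2/3)·√0.0006698 = 1.344 m³/s.
Channel B: For a triangular section with side slope z = 2.3: A = zy² = 2.3×2.07² = 9.855 m²; P = 2y√(1+z²) = 2×2.07×2.508 = 10.38 m. Hydraulic radius R = A/P = 9.855/10.38 = 0.9492 m. Q_B = (1/0.014)·9.855·0.9492^(2/3)·√0.0006698 = 17.6 m³/s.
The larger discharge is 17.6 m³/s and the smaller is 1.344 m³/s; the ratio is 13.1.

13.1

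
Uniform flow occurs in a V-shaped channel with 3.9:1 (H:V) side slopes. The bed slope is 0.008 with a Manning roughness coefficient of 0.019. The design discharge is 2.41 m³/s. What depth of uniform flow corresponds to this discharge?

Manning's equation rearranged: A R^(2/3) = nQ / (1·√S) = 0.019 × 2.41 / (√0.008) = 0.5119.
Trying y = 0.666 m: A R^(2/3) = 0.8136 — too large.
Trying y = 0.396 m: A R^(2/3) = 0.2034 — too small.
Trying y = 0.56 m: A R^(2/3) = 0.5125 — ≈ 0.5119.

y_n = 0.56 m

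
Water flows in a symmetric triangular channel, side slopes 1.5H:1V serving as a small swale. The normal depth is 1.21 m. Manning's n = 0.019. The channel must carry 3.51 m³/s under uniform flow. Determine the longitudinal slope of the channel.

For a triangular section with side slope z = 1.5: A = zy² = 1.5×1.21² = 2.196 m²; P = 2y√(1+z²) = 2×1.21×1.803 = 4.363 m.
Hydraulic radius R = A/P = 2.196/4.363 = 0.5034 m.
From Manning's equation, S = [nQ / (1 A R^(2/3))]² = [0.019 × 3.51 / (1 × 2.196 × 0.5034^(2/3))]² = 0.0023.

S = 0.0023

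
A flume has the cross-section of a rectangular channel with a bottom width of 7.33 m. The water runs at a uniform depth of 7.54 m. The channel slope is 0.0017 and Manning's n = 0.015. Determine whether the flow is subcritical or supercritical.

Flow area A = b·y = 7.33 × 7.54 = 55.27 m². Wetted perimeter P = b + 2y = 7.33 + 2×7.54 = 22.41 m.
Hydraulic radius R = A/P = 55.27/22.41 = 2.466 m.
V = (1/n) R^(2/3) √S = (1/0.015) × 2.466^(2/3) × √0.0017 = 5.018 m/s. Hydraulic depth D_h = A/T = 55.27/7.33 = 7.54 m.
Froude number Fr = V/√(g·D_h) = 5.018/√(9.81×7.54) = 0.583, which is less than 1, so the flow is subcritical.

subcritical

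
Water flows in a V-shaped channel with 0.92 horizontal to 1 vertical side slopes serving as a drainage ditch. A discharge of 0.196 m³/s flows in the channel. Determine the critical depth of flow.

y_c = 0.392 m

At critical depth, Q² T / (g A³) = 1, i.e. A³/T = Q²/g = 0.196²/9.81 = 0.003916.
Try y = 0.475 m: A³/T = 0.01023 — over.
Try y = 0.392 m: A³/T = 0.003917 — matches.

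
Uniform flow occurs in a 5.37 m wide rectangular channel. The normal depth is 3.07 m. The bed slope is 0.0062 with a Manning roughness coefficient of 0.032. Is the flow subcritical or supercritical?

Flow area A = b·y = 5.37 × 3.07 = 16.49 m². Wetted perimeter P = b + 2y = 5.37 + 2×3.07 = 11.51 m.
Hydraulic radius R = A/P = 16.49/11.51 = 1.432 m.
V = (1/n) R^(2/3) √S = (1/0.032) × 1.432^(2/3) × √0.0062 = 3.127 m/s. Hydraulic depth D_h = A/T = 16.49/5.37 = 3.07 m.
Froude number Fr = V/√(g·D_h) = 3.127/√(9.81×3.07) = 0.57, which is less than 1, so the flow is subcritical.

subcritical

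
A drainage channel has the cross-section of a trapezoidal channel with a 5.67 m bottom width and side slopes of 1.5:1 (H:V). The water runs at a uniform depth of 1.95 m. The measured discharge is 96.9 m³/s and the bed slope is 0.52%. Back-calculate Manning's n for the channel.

n = 0.015

With bottom width b = 5.67 m and side slope z = 1.5: A = (b + zy)y = (5.67 + 1.5×1.95)×1.95 = 16.76 m²; P = b + 2y√(1+z²) = 5.67 + 2×1.95×1.803 = 12.7 m.
Hydraulic radius R = A/P = 16.76/12.7 = 1.32 m.
Rearranging Manning's equation: n = (1/Q) A R^(2/3) S^(1/2) = (1/96.9) × 16.76 × 1.32^(2/3) × √0.0052 = 0.015.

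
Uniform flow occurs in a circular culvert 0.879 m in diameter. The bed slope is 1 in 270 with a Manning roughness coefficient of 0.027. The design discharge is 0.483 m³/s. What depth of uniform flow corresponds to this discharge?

Manning's equation rearranged: A R^(2/3) = nQ / (1·√S) = 0.027 × 0.483 / (√0.003704) = 0.2143.
Trying y = 0.817 m: A R^(2/3) = 0.2376 — high.
Trying y = 0.698 m: A R^(2/3) = 0.2144 — close enough.

y_n = 0.698 m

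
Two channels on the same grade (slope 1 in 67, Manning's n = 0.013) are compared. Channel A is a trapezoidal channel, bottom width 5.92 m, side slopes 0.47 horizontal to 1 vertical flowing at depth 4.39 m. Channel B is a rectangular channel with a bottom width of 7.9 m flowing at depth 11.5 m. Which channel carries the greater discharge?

Channel A: With bottom width b = 5.92 m and side slope z = 0.47: A = (b + zy)y = (5.92 + 0.47×4.39)×4.39 = 35.05 m²; P = b + 2y√(1+z²) = 5.92 + 2×4.39×1.105 = 15.62 m. Hydraulic radius R = A/P = 35.05/15.62 = 2.244 m. Q_A = (1/0.013)·35.05·2.244^(2/3)·√0.01493 = 564.4 m³/s.
Channel B: Flow area A = b·y = 7.9 × 11.5 = 90.85 m². Wetted perimeter P = b + 2y = 7.9 + 2×11.5 = 30.9 m. Hydraulic radius R = A/P = 90.85/30.9 = 2.94 m. Q_B = (1/0.013)·90.85·2.94^(2/3)·√0.01493 = 1752 m³/s.
Q_A = 564.4 m³/s vs Q_B = 1752 m³/s, so channel B carries more.

channel B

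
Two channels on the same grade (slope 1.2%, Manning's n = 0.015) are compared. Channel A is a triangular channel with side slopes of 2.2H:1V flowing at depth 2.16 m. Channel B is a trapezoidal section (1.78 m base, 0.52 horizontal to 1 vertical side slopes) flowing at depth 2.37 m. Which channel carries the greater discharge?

channel A

Channel A: For a triangular section with side slope z = 2.2: A = zy² = 2.2×2.16² = 10.26 m²; P = 2y√(1+z²) = 2×2.16×2.417 = 10.44 m. Hydraulic radius R = A/P = 10.26/10.44 = 0.9832 m. Q_A = (1/0.015)·10.26·0.9832^(2/3)·√0.012 = 74.12 m³/s.
Channel B: With bottom width b = 1.78 m and side slope z = 0.52: A = (b + zy)y = (1.78 + 0.52×2.37)×2.37 = 7.139 m²; P = b + 2y√(1+z²) = 1.78 + 2×2.37×1.127 = 7.123 m. Hydraulic radius R = A/P = 7.139/7.123 = 1.002 m. Q_B = (1/0.015)·7.139·1.002^(2/3)·√0.012 = 52.22 m³/s.
Q_A = 74.12 m³/s vs Q_B = 52.22 m³/s, so channel A carries more.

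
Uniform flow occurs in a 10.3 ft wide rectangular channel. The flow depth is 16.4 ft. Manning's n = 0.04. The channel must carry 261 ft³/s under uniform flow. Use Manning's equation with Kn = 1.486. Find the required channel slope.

Flow area A = b·y = 10.3 × 16.4 = 168.9 ft². Wetted perimeter P = b + 2y = 10.3 + 2×16.4 = 43.1 ft.
Hydraulic radius R = A/P = 168.9/43.1 = 3.919 ft.
From Manning's equation, S = [nQ / (1.486 A R^(2/3))]² = [0.04 × 261 / (1.486 × 168.9 × 3.919^(2/3))]² = 0.00028.

S = 0.00028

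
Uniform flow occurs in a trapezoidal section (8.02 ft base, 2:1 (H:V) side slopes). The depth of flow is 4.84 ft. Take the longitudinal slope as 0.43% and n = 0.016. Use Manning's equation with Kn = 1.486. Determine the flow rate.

With bottom width b = 8.02 ft and side slope z = 2: A = (b + zy)y = (8.02 + 2×4.84)×4.84 = 85.67 ft²; P = b + 2y√(1+z²) = 8.02 + 2×4.84×2.236 = 29.67 ft.
Hydraulic radius R = A/P = 85.67/29.67 = 2.888 ft.
Manning's equation: Q = (1.486/n) A R^(2/3) S^(1/2) = (1.486/0.016) × 85.67 × 2.888^(2/3) × 0.0043^(1/2) = 1060 ft³/s.

Q = 1060 ft³/s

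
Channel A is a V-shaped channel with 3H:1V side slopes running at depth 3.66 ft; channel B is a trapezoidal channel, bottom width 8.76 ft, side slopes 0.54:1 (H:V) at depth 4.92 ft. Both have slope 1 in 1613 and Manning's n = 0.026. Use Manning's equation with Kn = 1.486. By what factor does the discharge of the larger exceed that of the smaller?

1.93

Channel A: For a triangular section with side slope z = 3: A = zy² = 3×3.66² = 40.19 ft²; P = 2y√(1+z²) = 2×3.66×3.162 = 23.15 ft. Hydraulic radius R = A/P = 40.19/23.15 = 1.736 ft. Q_A = (1.486/0.026)·40.19·1.736^(2/3)·√0.00062 = 82.61 ft³/s.
Channel B: With bottom width b = 8.76 ft and side slope z = 0.54: A = (b + zy)y = (8.76 + 0.54×4.92)×4.92 = 56.17 ft²; P = b + 2y√(1+z²) = 8.76 + 2×4.92×1.136 = 19.94 ft. Hydraulic radius R = A/P = 56.17/19.94 = 2.817 ft. Q_B = (1.486/0.026)·56.17·2.817^(2/3)·√0.00062 = 159.4 ft³/s.
The larger discharge is 159.4 ft³/s and the smaller is 82.61 ft³/s; the ratio is 1.93.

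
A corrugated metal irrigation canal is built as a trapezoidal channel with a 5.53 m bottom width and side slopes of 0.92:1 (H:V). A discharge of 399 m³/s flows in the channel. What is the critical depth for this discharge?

At critical depth, Q² T / (g A³) = 1, i.e. A³/T = Q²/g = 399²/9.81 = 16230.
Trying y = 6.74 m: A³/T = 27560 — high.
Trying y = 5.88 m: A³/T = 16280 — ≈ 16230.

y_c = 5.88 m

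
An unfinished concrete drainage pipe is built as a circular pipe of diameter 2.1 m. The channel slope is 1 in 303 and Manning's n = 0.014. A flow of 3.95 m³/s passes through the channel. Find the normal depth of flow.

y_n = 0.958 m

Manning's equation rearranged: A R^(2/3) = nQ / (1·√S) = 0.014 × 3.95 / (√0.0033) = 0.9626.
Trying y = 1.13 m: A R^(2/3) = 1.274 — too large.
Trying y = 0.748 m: A R^(2/3) = 0.6126 — too small.
Trying y = 0.958 m: A R^(2/3) = 0.9618 — ≈ 0.9626.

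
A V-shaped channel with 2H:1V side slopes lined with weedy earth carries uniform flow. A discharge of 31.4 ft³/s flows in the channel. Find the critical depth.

At critical depth, Q² T / (g A³) = 1, i.e. A³/T = Q²/g = 31.4²/32.2 = 30.62.
At y = 1.22 ft: A³/T = 5.405 — too small.
At y = 1.73 ft: A³/T = 30.99 — ≈ 30.62.

y_c = 1.73 ft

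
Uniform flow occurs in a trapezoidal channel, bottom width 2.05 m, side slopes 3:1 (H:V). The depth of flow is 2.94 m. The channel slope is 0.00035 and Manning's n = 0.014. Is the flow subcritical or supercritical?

With bottom width b = 2.05 m and side slope z = 3: A = (b + zy)y = (2.05 + 3×2.94)×2.94 = 31.96 m²; P = b + 2y√(1+z²) = 2.05 + 2×2.94×3.162 = 20.64 m.
Hydraulic radius R = A/P = 31.96/20.64 = 1.548 m.
V = (1/n) R^(2/3) √S = (1/0.014) × 1.548^(2/3) × √0.00035 = 1.788 m/s. Hydraulic depth D_h = A/T = 31.96/19.69 = 1.623 m.
Froude number Fr = V/√(g·D_h) = 1.788/√(9.81×1.623) = 0.448, which is less than 1, so the flow is subcritical.

subcritical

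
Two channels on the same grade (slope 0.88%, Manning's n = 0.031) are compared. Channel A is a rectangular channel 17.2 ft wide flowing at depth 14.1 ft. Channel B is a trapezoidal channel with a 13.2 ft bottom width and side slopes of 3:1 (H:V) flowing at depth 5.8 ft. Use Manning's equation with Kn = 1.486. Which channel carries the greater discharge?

Channel A: Flow area A = b·y = 17.2 × 14.1 = 242.5 ft². Wetted perimeter P = b + 2y = 17.2 + 2×14.1 = 45.4 ft. Hydraulic radius R = A/P = 242.5/45.4 = 5.342 ft. Q_A = (1.486/0.031)·242.5·5.342^(2/3)·√0.0088 = 3333 ft³/s.
Channel B: With bottom width b = 13.2 ft and side slope z = 3: A = (b + zy)y = (13.2 + 3×5.8)×5.8 = 177.5 ft²; P = b + 2y√(1+z²) = 13.2 + 2×5.8×3.162 = 49.88 ft. Hydraulic radius R = A/P = 177.5/49.88 = 3.558 ft. Q_B = (1.486/0.031)·177.5·3.558^(2/3)·√0.0088 = 1860 ft³/s.
Q_A = 3333 ft³/s vs Q_B = 1860 ft³/s, so channel A carries more.

channel A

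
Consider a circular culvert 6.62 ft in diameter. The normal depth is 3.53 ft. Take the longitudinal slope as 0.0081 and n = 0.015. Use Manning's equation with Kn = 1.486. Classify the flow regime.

supercritical

For a circular section of diameter D = 6.62 ft at depth y = 3.53 ft, the central angle is θ = 2 arccos(1 − 2y/D) = 3.275 rad. Then A = (D²/8)(θ − sin θ) = 18.67 ft² and P = Dθ/2 = 10.84 ft.
Hydraulic radius R = A/P = 18.67/10.84 = 1.722 ft.
V = (1.486/n) R^(2/3) √S = (1.486/0.015) × 1.722^(2/3) × √0.0081 = 12.81 ft/s. Hydraulic depth D_h = A/T = 18.67/6.605 = 2.826 ft.
Froude number Fr = V/√(g·D_h) = 12.81/√(32.2×2.826) = 1.34, which is greater than 1, so the flow is supercritical.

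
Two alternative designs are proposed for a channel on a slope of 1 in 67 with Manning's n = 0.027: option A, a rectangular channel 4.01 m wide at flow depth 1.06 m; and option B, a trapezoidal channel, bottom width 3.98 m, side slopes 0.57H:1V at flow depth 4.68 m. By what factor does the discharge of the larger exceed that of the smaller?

15.4

Channel A: Flow area A = b·y = 4.01 × 1.06 = 4.251 m². Wetted perimeter P = b + 2y = 4.01 + 2×1.06 = 6.13 m. Hydraulic radius R = A/P = 4.251/6.13 = 0.6934 m. Q_A = (1/0.027)·4.251·0.6934^(2/3)·√0.01493 = 15.07 m³/s.
Channel B: With bottom width b = 3.98 m and side slope z = 0.57: A = (b + zy)y = (3.98 + 0.57×4.68)×4.68 = 31.11 m²; P = b + 2y√(1+z²) = 3.98 + 2×4.68×1.151 = 14.75 m. Hydraulic radius R = A/P = 31.11/14.75 = 2.109 m. Q_B = (1/0.027)·31.11·2.109^(2/3)·√0.01493 = 231.5 m³/s.
The larger discharge is 231.5 m³/s and the smaller is 15.07 m³/s; the ratio is 15.4.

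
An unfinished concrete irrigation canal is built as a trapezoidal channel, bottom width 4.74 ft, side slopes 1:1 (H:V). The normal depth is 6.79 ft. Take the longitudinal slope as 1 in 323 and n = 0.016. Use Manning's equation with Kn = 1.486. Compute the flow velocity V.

V = 11.4 ft/s

With bottom width b = 4.74 ft and side slope z = 1: A = (b + zy)y = (4.74 + 1×6.79)×6.79 = 78.29 ft²; P = b + 2y√(1+z²) = 4.74 + 2×6.79×1.414 = 23.95 ft.
Hydraulic radius R = A/P = 78.29/23.95 = 3.27 ft.
From Manning's equation, V = (1.486/n) R^(2/3) S^(1/2) = (1.486/0.016) × 3.27^(2/3) × 0.003096^(1/2) = 11.4 ft/s.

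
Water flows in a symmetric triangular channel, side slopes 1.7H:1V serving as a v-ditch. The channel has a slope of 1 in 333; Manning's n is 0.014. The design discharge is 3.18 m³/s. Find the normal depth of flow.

Manning's equation rearranged: A R^(2/3) = nQ / (1·√S) = 0.014 × 3.18 / (√0.003003) = 0.8124.
At y = 0.729 m: A R^(2/3) = 0.4175 — low.
At y = 0.936 m: A R^(2/3) = 0.8131 — matches.

y_n = 0.936 m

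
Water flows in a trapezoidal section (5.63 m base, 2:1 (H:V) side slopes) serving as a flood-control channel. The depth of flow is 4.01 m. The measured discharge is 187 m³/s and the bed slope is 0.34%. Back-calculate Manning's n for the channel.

n = 0.0299

With bottom width b = 5.63 m and side slope z = 2: A = (b + zy)y = (5.63 + 2×4.01)×4.01 = 54.74 m²; P = b + 2y√(1+z²) = 5.63 + 2×4.01×2.236 = 23.56 m.
Hydraulic radius R = A/P = 54.74/23.56 = 2.323 m.
Rearranging Manning's equation: n = (1/Q) A R^(2/3) S^(1/2) = (1/187) × 54.74 × 2.323^(2/3) × √0.0034 = 0.0299.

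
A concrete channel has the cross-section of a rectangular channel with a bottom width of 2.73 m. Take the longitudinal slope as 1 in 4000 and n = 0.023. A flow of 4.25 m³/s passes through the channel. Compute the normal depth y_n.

y_n = 2.47 m

Manning's equation rearranged: A R^(2/3) = nQ / (1·√S) = 0.023 × 4.25 / (√0.00025) = 6.182.
Trying y = 2 m: A R^(2/3) = 4.749 — short.
Trying y = 3.12 m: A R^(2/3) = 8.229 — over.
Trying y = 2.47 m: A R^(2/3) = 6.188 — matches.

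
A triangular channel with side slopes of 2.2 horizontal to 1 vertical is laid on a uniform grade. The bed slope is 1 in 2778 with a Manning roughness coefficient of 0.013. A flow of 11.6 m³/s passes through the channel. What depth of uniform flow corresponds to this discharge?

y_n = 1.97 m

Manning's equation rearranged: A R^(2/3) = nQ / (1·√S) = 0.013 × 11.6 / (√0.00036) = 7.948.
Trying y = 2.48 m: A R^(2/3) = 14.67 — high.
Trying y = 1.35 m: A R^(2/3) = 2.898 — low.
Trying y = 1.97 m: A R^(2/3) = 7.939 — matches.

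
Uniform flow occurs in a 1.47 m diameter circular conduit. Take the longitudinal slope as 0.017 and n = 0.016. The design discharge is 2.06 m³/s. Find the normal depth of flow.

Manning's equation rearranged: A R^(2/3) = nQ / (1·√S) = 0.016 × 2.06 / (√0.017) = 0.2528.
Trying y = 0.6 m: A R^(2/3) = 0.3044 — high.
Trying y = 0.448 m: A R^(2/3) = 0.1758 — low.
Trying y = 0.542 m: A R^(2/3) = 0.2524 — close enough.

y_n = 0.542 m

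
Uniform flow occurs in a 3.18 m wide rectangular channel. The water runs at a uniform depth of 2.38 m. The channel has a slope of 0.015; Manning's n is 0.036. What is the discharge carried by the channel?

Q = 24.9 m³/s

Flow area A = b·y = 3.18 × 2.38 = 7.568 m². Wetted perimeter P = b + 2y = 3.18 + 2×2.38 = 7.94 m.
Hydraulic radius R = A/P = 7.568/7.94 = 0.9532 m.
Manning's equation: Q = (1/n) A R^(2/3) S^(1/2) = (1/0.036) × 7.568 × 0.9532^(2/3) × 0.015^(1/2) = 24.9 m³/s.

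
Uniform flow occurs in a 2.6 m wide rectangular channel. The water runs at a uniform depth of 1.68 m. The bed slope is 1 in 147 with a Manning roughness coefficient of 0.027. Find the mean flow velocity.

Flow area A = b·y = 2.6 × 1.68 = 4.368 m². Wetted perimeter P = b + 2y = 2.6 + 2×1.68 = 5.96 m.
Hydraulic radius R = A/P = 4.368/5.96 = 0.7329 m.
From Manning's equation, V = (1/n) R^(2/3) S^(1/2) = (1/0.027) × 0.7329^(2/3) × 0.006803^(1/2) = 2.48 m/s.

V = 2.48 m/s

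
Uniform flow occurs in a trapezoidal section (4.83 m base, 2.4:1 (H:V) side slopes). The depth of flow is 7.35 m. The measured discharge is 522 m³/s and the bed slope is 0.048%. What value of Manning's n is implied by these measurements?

n = 0.017

With bottom width b = 4.83 m and side slope z = 2.4: A = (b + zy)y = (4.83 + 2.4×7.35)×7.35 = 165.2 m²; P = b + 2y√(1+z²) = 4.83 + 2×7.35×2.6 = 43.05 m.
Hydraulic radius R = A/P = 165.2/43.05 = 3.836 m.
Rearranging Manning's equation: n = (1/Q) A R^(2/3) S^(1/2) = (1/522) × 165.2 × 3.836^(2/3) × √0.00048 = 0.017.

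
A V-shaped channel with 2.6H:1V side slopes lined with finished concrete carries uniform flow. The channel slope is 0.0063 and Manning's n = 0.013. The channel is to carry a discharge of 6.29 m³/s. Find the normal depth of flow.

y_n = 0.855 m

Manning's equation rearranged: A R^(2/3) = nQ / (1·√S) = 0.013 × 6.29 / (√0.0063) = 1.03.
Trying y = 0.761 m: A R^(2/3) = 0.7551 — too small.
Trying y = 0.952 m: A R^(2/3) = 1.372 — too large.
Trying y = 0.855 m: A R^(2/3) = 1.03 — ≈ 1.03.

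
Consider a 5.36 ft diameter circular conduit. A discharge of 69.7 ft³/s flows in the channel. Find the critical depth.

y_c = 2.31 ft

At critical depth, Q² T / (g A³) = 1, i.e. A³/T = Q²/g = 69.7²/32.2 = 150.9.
Trying y = 2.07 ft: A³/T = 99.61 — too small.
Trying y = 2.8 ft: A³/T = 316.7 — too large.
Trying y = 2.31 ft: A³/T = 151.8 — close enough.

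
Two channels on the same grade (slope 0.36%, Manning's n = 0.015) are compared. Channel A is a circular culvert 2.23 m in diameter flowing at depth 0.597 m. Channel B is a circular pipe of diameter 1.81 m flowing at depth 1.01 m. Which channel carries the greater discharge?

Channel A: For a circular section of diameter D = 2.23 m at depth y = 0.597 m, the central angle is θ = 2 arccos(1 − 2y/D) = 2.175 rad. Then A = (D²/8)(θ − sin θ) = 0.8407 m² and P = Dθ/2 = 2.425 m. Hydraulic radius R = A/P = 0.8407/2.425 = 0.3466 m. Q_A = (1/0.015)·0.8407·0.3466^(2/3)·√0.0036 = 1.659 m³/s.
Channel B: For a circular section of diameter D = 1.81 m at depth y = 1.01 m, the central angle is θ = 2 arccos(1 − 2y/D) = 3.374 rad. Then A = (D²/8)(θ − sin θ) = 1.476 m² and P = Dθ/2 = 3.054 m. Hydraulic radius R = A/P = 1.476/3.054 = 0.4834 m. Q_B = (1/0.015)·1.476·0.4834^(2/3)·√0.0036 = 3.637 m³/s.
Q_A = 1.659 m³/s vs Q_B = 3.637 m³/s, so channel B carries more.

channel B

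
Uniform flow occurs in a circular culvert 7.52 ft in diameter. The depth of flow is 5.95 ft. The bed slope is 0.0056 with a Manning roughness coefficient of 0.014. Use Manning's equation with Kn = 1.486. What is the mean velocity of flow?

For a circular section of diameter D = 7.52 ft at depth y = 5.95 ft, the central angle is θ = 2 arccos(1 − 2y/D) = 4.385 rad. Then A = (D²/8)(θ − sin θ) = 37.69 ft² and P = Dθ/2 = 16.49 ft.
Hydraulic radius R = A/P = 37.69/16.49 = 2.286 ft.
From Manning's equation, V = (1.486/n) R^(2/3) S^(1/2) = (1.486/0.014) × 2.286^(2/3) × 0.0056^(1/2) = 13.8 ft/s.

V = 13.8 ft/s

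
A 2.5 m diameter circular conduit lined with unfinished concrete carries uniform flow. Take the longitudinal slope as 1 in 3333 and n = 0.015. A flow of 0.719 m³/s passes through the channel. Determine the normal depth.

Manning's equation rearranged: A R^(2/3) = nQ / (1·√S) = 0.015 × 0.719 / (√0.0003) = 0.6226.
Try y = 0.582 m: A R^(2/3) = 0.4265 — low.
Try y = 0.868 m: A R^(2/3) = 0.9293 — high.
Try y = 0.705 m: A R^(2/3) = 0.623 — ≈ 0.6226.

y_n = 0.705 m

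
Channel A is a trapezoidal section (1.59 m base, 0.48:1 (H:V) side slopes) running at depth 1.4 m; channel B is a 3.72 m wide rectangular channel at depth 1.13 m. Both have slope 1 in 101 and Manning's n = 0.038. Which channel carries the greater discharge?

Channel A: With bottom width b = 1.59 m and side slope z = 0.48: A = (b + zy)y = (1.59 + 0.48×1.4)×1.4 = 3.167 m²; P = b + 2y√(1+z²) = 1.59 + 2×1.4×1.109 = 4.696 m. Hydraulic radius R = A/P = 3.167/4.696 = 0.6744 m. Q_A = (1/0.038)·3.167·0.6744^(2/3)·√0.009901 = 6.377 m³/s.
Channel B: Flow area A = b·y = 3.72 × 1.13 = 4.204 m². Wetted perimeter P = b + 2y = 3.72 + 2×1.13 = 5.98 m. Hydraulic radius R = A/P = 4.204/5.98 = 0.7029 m. Q_B = (1/0.038)·4.204·0.7029^(2/3)·√0.009901 = 8.702 m³/s.
Q_A = 6.377 m³/s vs Q_B = 8.702 m³/s, so channel B carries more.

channel B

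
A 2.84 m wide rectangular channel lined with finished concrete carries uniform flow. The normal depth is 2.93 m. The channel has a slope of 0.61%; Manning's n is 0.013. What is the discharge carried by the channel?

Flow area A = b·y = 2.84 × 2.93 = 8.321 m². Wetted perimeter P = b + 2y = 2.84 + 2×2.93 = 8.7 m.
Hydraulic radius R = A/P = 8.321/8.7 = 0.9565 m.
Manning's equation: Q = (1/n) A R^(2/3) S^(1/2) = (1/0.013) × 8.321 × 0.9565^(2/3) × 0.0061^(1/2) = 48.5 m³/s.

Q = 48.5 m³/s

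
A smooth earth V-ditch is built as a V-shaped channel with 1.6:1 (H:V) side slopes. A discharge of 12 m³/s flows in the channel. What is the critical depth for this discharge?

y_c = 1.63 m

At critical depth, Q² T / (g A³) = 1, i.e. A³/T = Q²/g = 12²/9.81 = 14.68.
At y = 1.18 m: A³/T = 2.928 — too small.
At y = 1.63 m: A³/T = 14.73 — ≈ 14.68.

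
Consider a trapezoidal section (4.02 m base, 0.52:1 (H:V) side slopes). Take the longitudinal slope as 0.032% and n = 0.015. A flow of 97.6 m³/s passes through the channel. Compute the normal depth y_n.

y_n = 6.17 m

Manning's equation rearranged: A R^(2/3) = nQ / (1·√S) = 0.015 × 97.6 / (√0.00032) = 81.84.
Trying y = 4.96 m: A R^(2/3) = 54.58 — too small.
Trying y = 7.79 m: A R^(2/3) = 128.2 — too large.
Trying y = 6.17 m: A R^(2/3) = 81.88 — close enough.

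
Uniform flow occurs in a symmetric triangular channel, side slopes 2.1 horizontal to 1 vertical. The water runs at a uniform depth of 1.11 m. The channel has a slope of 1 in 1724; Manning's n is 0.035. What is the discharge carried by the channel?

For a triangular section with side slope z = 2.1: A = zy² = 2.1×1.11² = 2.587 m²; P = 2y√(1+z²) = 2×1.11×2.326 = 5.164 m.
Hydraulic radius R = A/P = 2.587/5.164 = 0.5011 m.
Manning's equation: Q = (1/n) A R^(2/3) S^(1/2) = (1/0.035) × 2.587 × 0.5011^(2/3) × 0.00058^(1/2) = 1.12 m³/s.

Q = 1.12 m³/s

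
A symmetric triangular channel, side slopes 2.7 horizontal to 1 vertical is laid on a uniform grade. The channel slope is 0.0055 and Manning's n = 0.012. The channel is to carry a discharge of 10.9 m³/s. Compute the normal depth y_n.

Manning's equation rearranged: A R^(2/3) = nQ / (1·√S) = 0.012 × 10.9 / (√0.0055) = 1.764.
Trying y = 0.879 m: A R^(2/3) = 1.155 — too small.
Trying y = 1.18 m: A R^(2/3) = 2.534 — too large.
Trying y = 1.03 m: A R^(2/3) = 1.763 — ≈ 1.764.

y_n = 1.03 m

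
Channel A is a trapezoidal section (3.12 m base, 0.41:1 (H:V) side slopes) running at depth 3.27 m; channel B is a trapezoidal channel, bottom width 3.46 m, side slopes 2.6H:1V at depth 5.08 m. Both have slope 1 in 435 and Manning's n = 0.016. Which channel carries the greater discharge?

channel B

Channel A: With bottom width b = 3.12 m and side slope z = 0.41: A = (b + zy)y = (3.12 + 0.41×3.27)×3.27 = 14.59 m²; P = b + 2y√(1+z²) = 3.12 + 2×3.27×1.081 = 10.19 m. Hydraulic radius R = A/P = 14.59/10.19 = 1.432 m. Q_A = (1/0.016)·14.59·1.432^(2/3)·√0.002299 = 55.52 m³/s.
Channel B: With bottom width b = 3.46 m and side slope z = 2.6: A = (b + zy)y = (3.46 + 2.6×5.08)×5.08 = 84.67 m²; P = b + 2y√(1+z²) = 3.46 + 2×5.08×2.786 = 31.76 m. Hydraulic radius R = A/P = 84.67/31.76 = 2.666 m. Q_B = (1/0.016)·84.67·2.666^(2/3)·√0.002299 = 487.8 m³/s.
Q_A = 55.52 m³/s vs Q_B = 487.8 m³/s, so channel B carries more.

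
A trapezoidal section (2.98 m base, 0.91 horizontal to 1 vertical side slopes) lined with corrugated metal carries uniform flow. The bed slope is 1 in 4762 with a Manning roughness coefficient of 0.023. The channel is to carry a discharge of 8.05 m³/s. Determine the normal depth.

Manning's equation rearranged: A R^(2/3) = nQ / (1·√S) = 0.023 × 8.05 / (√0.00021) = 12.78.
Trying y = 1.89 m: A R^(2/3) = 9.453 — short.
Trying y = 2.45 m: A R^(2/3) = 15.43 — over.
Trying y = 2.22 m: A R^(2/3) = 12.78 — close enough.

y_n = 2.22 m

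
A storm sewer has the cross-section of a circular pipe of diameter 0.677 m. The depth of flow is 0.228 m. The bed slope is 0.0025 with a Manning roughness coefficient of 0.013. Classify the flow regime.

subcritical

For a circular section of diameter D = 0.677 m at depth y = 0.228 m, the central angle is θ = 2 arccos(1 − 2y/D) = 2.477 rad. Then A = (D²/8)(θ − sin θ) = 0.1065 m² and P = Dθ/2 = 0.8383 m.
Hydraulic radius R = A/P = 0.1065/0.8383 = 0.1271 m.
V = (1/n) R^(2/3) √S = (1/0.013) × 0.1271^(2/3) × √0.0025 = 0.9722 m/s. Hydraulic depth D_h = A/T = 0.1065/0.6399 = 0.1665 m.
Froude number Fr = V/√(g·D_h) = 0.9722/√(9.81×0.1665) = 0.761, which is less than 1, so the flow is subcritical.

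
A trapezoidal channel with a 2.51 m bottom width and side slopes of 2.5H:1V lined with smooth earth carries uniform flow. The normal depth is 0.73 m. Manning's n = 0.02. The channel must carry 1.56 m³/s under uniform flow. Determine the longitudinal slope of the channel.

S = 0.000251

With bottom width b = 2.51 m and side slope z = 2.5: A = (b + zy)y = (2.51 + 2.5×0.73)×0.73 = 3.165 m²; P = b + 2y√(1+z²) = 2.51 + 2×0.73×2.693 = 6.441 m.
Hydraulic radius R = A/P = 3.165/6.441 = 0.4913 m.
From Manning's equation, S = [nQ / (1 A R^(2/3))]² = [0.02 × 1.56 / (1 × 3.165 × 0.4913^(2/3))]² = 0.000251.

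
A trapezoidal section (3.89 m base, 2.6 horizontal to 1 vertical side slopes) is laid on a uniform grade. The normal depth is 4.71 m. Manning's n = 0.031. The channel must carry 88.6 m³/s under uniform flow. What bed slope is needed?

With bottom width b = 3.89 m and side slope z = 2.6: A = (b + zy)y = (3.89 + 2.6×4.71)×4.71 = 76 m²; P = b + 2y√(1+z²) = 3.89 + 2×4.71×2.786 = 30.13 m.
Hydraulic radius R = A/P = 76/30.13 = 2.522 m.
From Manning's equation, S = [nQ / (1 A R^(2/3))]² = [0.031 × 88.6 / (1 × 76 × 2.522^(2/3))]² = 0.00038.

S = 0.00038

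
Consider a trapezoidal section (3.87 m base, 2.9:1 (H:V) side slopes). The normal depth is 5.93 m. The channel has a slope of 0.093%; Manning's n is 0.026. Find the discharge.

Q = 312 m³/s

With bottom width b = 3.87 m and side slope z = 2.9: A = (b + zy)y = (3.87 + 2.9×5.93)×5.93 = 124.9 m²; P = b + 2y√(1+z²) = 3.87 + 2×5.93×3.068 = 40.25 m.
Hydraulic radius R = A/P = 124.9/40.25 = 3.104 m.
Manning's equation: Q = (1/n) A R^(2/3) S^(1/2) = (1/0.026) × 124.9 × 3.104^(2/3) × 0.00093^(1/2) = 312 m³/s.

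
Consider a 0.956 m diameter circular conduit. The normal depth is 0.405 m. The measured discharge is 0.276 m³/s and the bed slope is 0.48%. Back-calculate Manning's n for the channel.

n = 0.026

For a circular section of diameter D = 0.956 m at depth y = 0.405 m, the central angle is θ = 2 arccos(1 − 2y/D) = 2.835 rad. Then A = (D²/8)(θ − sin θ) = 0.2894 m² and P = Dθ/2 = 1.355 m.
Hydraulic radius R = A/P = 0.2894/1.355 = 0.2136 m.
Rearranging Manning's equation: n = (1/Q) A R^(2/3) S^(1/2) = (1/0.276) × 0.2894 × 0.2136^(2/3) × √0.0048 = 0.026.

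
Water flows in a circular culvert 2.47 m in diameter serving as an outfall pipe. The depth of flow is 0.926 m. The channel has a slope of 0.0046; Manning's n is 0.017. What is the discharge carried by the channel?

Q = 4.15 m³/s

For a circular section of diameter D = 2.47 m at depth y = 0.926 m, the central angle is θ = 2 arccos(1 − 2y/D) = 2.636 rad. Then A = (D²/8)(θ − sin θ) = 1.641 m² and P = Dθ/2 = 3.255 m.
Hydraulic radius R = A/P = 1.641/3.255 = 0.504 m.
Manning's equation: Q = (1/n) A R^(2/3) S^(1/2) = (1/0.017) × 1.641 × 0.504^(2/3) × 0.0046^(1/2) = 4.15 m³/s.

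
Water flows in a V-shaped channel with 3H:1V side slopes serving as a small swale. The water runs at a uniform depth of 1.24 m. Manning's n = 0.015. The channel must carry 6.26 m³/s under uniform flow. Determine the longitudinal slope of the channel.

S = 0.000841

For a triangular section with side slope z = 3: A = zy² = 3×1.24² = 4.613 m²; P = 2y√(1+z²) = 2×1.24×3.162 = 7.842 m.
Hydraulic radius R = A/P = 4.613/7.842 = 0.5882 m.
From Manning's equation, S = [nQ / (1 A R^(2/3))]² = [0.015 × 6.26 / (1 × 4.613 × 0.5882^(2/3))]² = 0.000841.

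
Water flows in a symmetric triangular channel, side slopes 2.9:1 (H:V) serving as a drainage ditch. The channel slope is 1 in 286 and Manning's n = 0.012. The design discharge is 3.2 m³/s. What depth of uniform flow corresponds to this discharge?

y_n = 0.688 m

Manning's equation rearranged: A R^(2/3) = nQ / (1·√S) = 0.012 × 3.2 / (√0.003497) = 0.6494.
At y = 0.807 m: A R^(2/3) = 0.9934 — over.
At y = 0.688 m: A R^(2/3) = 0.6492 — ≈ 0.6494.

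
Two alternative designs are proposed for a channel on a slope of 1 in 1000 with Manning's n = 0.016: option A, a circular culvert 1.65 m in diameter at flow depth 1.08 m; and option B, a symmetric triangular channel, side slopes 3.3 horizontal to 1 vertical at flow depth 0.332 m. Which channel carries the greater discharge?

Channel A: For a circular section of diameter D = 1.65 m at depth y = 1.08 m, the central angle is θ = 2 arccos(1 − 2y/D) = 3.77 rad. Then A = (D²/8)(θ − sin θ) = 1.483 m² and P = Dθ/2 = 3.11 m. Hydraulic radius R = A/P = 1.483/3.11 = 0.4768 m. Q_A = (1/0.016)·1.483·0.4768^(2/3)·√0.001 = 1.789 m³/s.
Channel B: For a triangular section with side slope z = 3.3: A = zy² = 3.3×0.332² = 0.3637 m²; P = 2y√(1+z²) = 2×0.332×3.448 = 2.29 m. Hydraulic radius R = A/P = 0.3637/2.29 = 0.1589 m. Q_B = (1/0.016)·0.3637·0.1589^(2/3)·√0.001 = 0.2109 m³/s.
Q_A = 1.789 m³/s vs Q_B = 0.2109 m³/s, so channel A carries more.

channel A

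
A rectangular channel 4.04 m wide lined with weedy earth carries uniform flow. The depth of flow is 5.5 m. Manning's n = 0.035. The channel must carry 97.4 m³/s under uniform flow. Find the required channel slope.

S = 0.014

Flow area A = b·y = 4.04 × 5.5 = 22.22 m². Wetted perimeter P = b + 2y = 4.04 + 2×5.5 = 15.04 m.
Hydraulic radius R = A/P = 22.22/15.04 = 1.477 m.
From Manning's equation, S = [nQ / (1 A R^(2/3))]² = [0.035 × 97.4 / (1 × 22.22 × 1.477^(2/3))]² = 0.014.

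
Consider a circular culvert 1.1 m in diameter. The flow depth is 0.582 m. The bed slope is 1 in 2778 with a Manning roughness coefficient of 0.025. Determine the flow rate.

For a circular section of diameter D = 1.1 m at depth y = 0.582 m, the central angle is θ = 2 arccos(1 − 2y/D) = 3.258 rad. Then A = (D²/8)(θ − sin θ) = 0.5103 m² and P = Dθ/2 = 1.792 m.
Hydraulic radius R = A/P = 0.5103/1.792 = 0.2848 m.
Manning's equation: Q = (1/n) A R^(2/3) S^(1/2) = (1/0.025) × 0.5103 × 0.2848^(2/3) × 0.00036^(1/2) = 0.168 m³/s.

Q = 0.168 m³/s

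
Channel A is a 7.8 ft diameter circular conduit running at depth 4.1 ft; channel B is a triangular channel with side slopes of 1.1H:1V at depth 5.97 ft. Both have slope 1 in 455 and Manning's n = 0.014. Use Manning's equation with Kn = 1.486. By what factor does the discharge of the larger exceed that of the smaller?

Channel A: For a circular section of diameter D = 7.8 ft at depth y = 4.1 ft, the central angle is θ = 2 arccos(1 − 2y/D) = 3.244 rad. Then A = (D²/8)(θ − sin θ) = 25.45 ft² and P = Dθ/2 = 12.65 ft. Hydraulic radius R = A/P = 25.45/12.65 = 2.012 ft. Q_A = (1.486/0.014)·25.45·2.012^(2/3)·√0.002198 = 201.8 ft³/s.
Channel B: For a triangular section with side slope z = 1.1: A = zy² = 1.1×5.97² = 39.2 ft²; P = 2y√(1+z²) = 2×5.97×1.487 = 17.75 ft. Hydraulic radius R = A/P = 39.2/17.75 = 2.209 ft. Q_B = (1.486/0.014)·39.2·2.209^(2/3)·√0.002198 = 330.9 ft³/s.
The larger discharge is 330.9 ft³/s and the smaller is 201.8 ft³/s; the ratio is 1.64.

1.64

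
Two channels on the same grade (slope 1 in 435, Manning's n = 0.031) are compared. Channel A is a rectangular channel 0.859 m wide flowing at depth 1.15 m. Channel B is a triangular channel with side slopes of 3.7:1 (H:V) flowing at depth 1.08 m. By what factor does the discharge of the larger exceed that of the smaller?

Channel A: Flow area A = b·y = 0.859 × 1.15 = 0.9878 m². Wetted perimeter P = b + 2y = 0.859 + 2×1.15 = 3.159 m. Hydraulic radius R = A/P = 0.9878/3.159 = 0.3127 m. Q_A = (1/0.031)·0.9878·0.3127^(2/3)·√0.002299 = 0.7039 m³/s.
Channel B: For a triangular section with side slope z = 3.7: A = zy² = 3.7×1.08² = 4.316 m²; P = 2y√(1+z²) = 2×1.08×3.833 = 8.279 m. Hydraulic radius R = A/P = 4.316/8.279 = 0.5213 m. Q_B = (1/0.031)·4.316·0.5213^(2/3)·√0.002299 = 4.323 m³/s.
The larger discharge is 4.323 m³/s and the smaller is 0.7039 m³/s; the ratio is 6.14.

6.14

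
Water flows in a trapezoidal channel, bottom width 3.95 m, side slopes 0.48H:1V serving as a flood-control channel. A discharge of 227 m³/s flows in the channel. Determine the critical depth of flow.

At critical depth, Q² T / (g A³) = 1, i.e. A³/T = Q²/g = 227²/9.81 = 5253.
At y = 6.65 m: A³/T = 10370 — over.
At y = 4.76 m: A³/T = 3068 — short.
At y = 5.53 m: A³/T = 5262 — ≈ 5253.

y_c = 5.53 m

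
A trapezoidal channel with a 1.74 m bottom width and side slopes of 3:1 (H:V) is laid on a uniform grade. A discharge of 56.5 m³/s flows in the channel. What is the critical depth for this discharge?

y_c = 2.09 m

At critical depth, Q² T / (g A³) = 1, i.e. A³/T = Q²/g = 56.5²/9.81 = 325.4.
Try y = 2.33 m: A³/T = 535.4 — high.
Try y = 2.09 m: A³/T = 328.6 — close enough.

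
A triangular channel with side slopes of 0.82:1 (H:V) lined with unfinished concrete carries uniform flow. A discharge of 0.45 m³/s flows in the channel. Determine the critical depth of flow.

y_c = 0.572 m

At critical depth, Q² T / (g A³) = 1, i.e. A³/T = Q²/g = 0.45²/9.81 = 0.02064.
At y = 0.507 m: A³/T = 0.01126 — low.
At y = 0.688 m: A³/T = 0.05183 — high.
At y = 0.572 m: A³/T = 0.02059 — close enough.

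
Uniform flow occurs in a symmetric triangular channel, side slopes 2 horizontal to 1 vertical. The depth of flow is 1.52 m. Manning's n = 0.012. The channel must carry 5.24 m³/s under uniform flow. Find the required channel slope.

S = 0.00031

For a triangular section with side slope z = 2: A = zy² = 2×1.52² = 4.621 m²; P = 2y√(1+z²) = 2×1.52×2.236 = 6.798 m.
Hydraulic radius R = A/P = 4.621/6.798 = 0.6798 m.
From Manning's equation, S = [nQ / (1 A R^(2/3))]² = [0.012 × 5.24 / (1 × 4.621 × 0.6798^(2/3))]² = 0.00031.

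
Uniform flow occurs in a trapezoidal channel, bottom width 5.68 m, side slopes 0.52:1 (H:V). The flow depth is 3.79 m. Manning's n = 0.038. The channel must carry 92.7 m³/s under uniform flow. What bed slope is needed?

S = 0.00571

With bottom width b = 5.68 m and side slope z = 0.52: A = (b + zy)y = (5.68 + 0.52×3.79)×3.79 = 29 m²; P = b + 2y√(1+z²) = 5.68 + 2×3.79×1.127 = 14.22 m.
Hydraulic radius R = A/P = 29/14.22 = 2.039 m.
From Manning's equation, S = [nQ / (1 A R^(2/3))]² = [0.038 × 92.7 / (1 × 29 × 2.039^(2/3))]² = 0.00571.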